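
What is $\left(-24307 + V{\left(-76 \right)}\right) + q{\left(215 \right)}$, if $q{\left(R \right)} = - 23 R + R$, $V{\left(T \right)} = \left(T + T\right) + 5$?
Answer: $-29184$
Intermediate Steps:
$V{\left(T \right)} = 5 + 2 T$ ($V{\left(T \right)} = 2 T + 5 = 5 + 2 T$)
$q{\left(R \right)} = - 22 R$
$\left(-24307 + V{\left(-76 \right)}\right) + q{\left(215 \right)} = \left(-24307 + \left(5 + 2 \left(-76\right)\right)\right) - 4730 = \left(-24307 + \left(5 - 152\right)\right) - 4730 = \left(-24307 - 147\right) - 4730 = -24454 - 4730 = -29184$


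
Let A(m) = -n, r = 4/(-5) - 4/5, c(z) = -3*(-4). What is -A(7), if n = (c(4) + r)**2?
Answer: 2704/25 ≈ 108.16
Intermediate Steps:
c(z) = 12
r = -8/5 (r = 4*(-1/5) - 4*1/5 = -4/5 - 4/5 = -8/5 ≈ -1.6000)
n = 2704/25 (n = (12 - 8/5)**2 = (52/5)**2 = 2704/25 ≈ 108.16)
A(m) = -2704/25 (A(m) = -1*2704/25 = -2704/25)
-A(7) = -1*(-2704/25) = 2704/25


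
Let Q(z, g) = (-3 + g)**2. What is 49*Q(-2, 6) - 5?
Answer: 436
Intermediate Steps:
49*Q(-2, 6) - 5 = 49*(-3 + 6)**2 - 5 = 49*3**2 - 5 = 49*9 - 5 = 441 - 5 = 436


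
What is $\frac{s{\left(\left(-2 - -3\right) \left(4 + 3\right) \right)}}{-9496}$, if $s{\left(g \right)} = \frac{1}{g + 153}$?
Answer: $- \frac{1}{1519360} \approx -6.5817 \cdot 10^{-7}$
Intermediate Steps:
$s{\left(g \right)} = \frac{1}{153 + g}$
$\frac{s{\left(\left(-2 - -3\right) \left(4 + 3\right) \right)}}{-9496} = \frac{1}{\left(153 + \left(-2 - -3\right) \left(4 + 3\right)\right) \left(-9496\right)} = \frac{1}{153 + \left(-2 + 3\right) 7} \left(- \frac{1}{9496}\right) = \frac{1}{153 + 1 \cdot 7} \left(- \frac{1}{9496}\right) = \frac{1}{153 + 7} \left(- \frac{1}{9496}\right) = \frac{1}{160} \left(- \frac{1}{9496}\right) = - \frac{1}{1519360}$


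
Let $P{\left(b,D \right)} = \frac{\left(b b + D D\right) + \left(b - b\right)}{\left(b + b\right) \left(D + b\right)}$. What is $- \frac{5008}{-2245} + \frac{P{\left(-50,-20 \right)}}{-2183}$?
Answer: $\frac{30608295}{13722338} \approx 2.2305$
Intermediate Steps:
$P{\left(b,D \right)} = \frac{D^{2} + b^{2}}{2 b \left(D + b\right)}$ ($P{\left(b,D \right)} = \frac{\left(b^{2} + D^{2}\right) + 0}{2 b \left(D + b\right)} = \frac{\left(D^{2} + b^{2}\right) + 0}{2 b \left(D + b\right)} = \left(D^{2} + b^{2}\right) \frac{1}{2 b \left(D + b\right)} = \frac{D^{2} + b^{2}}{2 b \left(D + b\right)}$)
$- \frac{5008}{-2245} + \frac{P{\left(-50,-20 \right)}}{-2183} = - \frac{5008}{-2245} + \frac{\frac{1}{2} \frac{1}{-50} \frac{1}{-20 - 50} \left(\left(-20\right)^{2} + \left(-50\right)^{2}\right)}{-2183} = \left(-5008\right) \left(- \frac{1}{2245}\right) + \frac{1}{2} \left(- \frac{1}{50}\right) \frac{1}{-70} \left(400 + 2500\right) \left(- \frac{1}{2183}\right) = \frac{5008}{2245} + \frac{1}{2} \left(- \frac{1}{50}\right) \left(- \frac{1}{70}\right) 2900 \left(- \frac{1}{2183}\right) = \frac{5008}{2245} + \frac{29}{70} \left(- \frac{1}{2183}\right) = \frac{5008}{2245} - \frac{29}{152810} = \frac{30608295}{13722338}$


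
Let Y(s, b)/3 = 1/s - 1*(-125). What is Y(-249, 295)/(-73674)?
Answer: -15562/3057471 ≈ -0.0050898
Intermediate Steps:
Y(s, b) = 375 + 3/s (Y(s, b) = 3*(1/s - 1*(-125)) = 3*(1/s + 125) = 3*(125 + 1/s) = 375 + 3/s)
Y(-249, 295)/(-73674) = (375 + 3/(-249))/(-73674) = (375 + 3*(-1/249))*(-1/73674) = (375 - 1/83)*(-1/73674) = (31124/83)*(-1/73674) = -15562/3057471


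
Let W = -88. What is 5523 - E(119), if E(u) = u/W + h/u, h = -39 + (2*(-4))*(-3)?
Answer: 57852337/10472 ≈ 5524.5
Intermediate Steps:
h = -15 (h = -39 - 8*(-3) = -39 + 24 = -15)
E(u) = -15/u - u/88 (E(u) = u/(-88) - 15/u = u*(-1/88) - 15/u = -u/88 - 15/u = -15/u - u/88)
5523 - E(119) = 5523 - (-15/119 - 1/88*119) = 5523 - (-15*1/119 - 119/88) = 5523 - (-15/119 - 119/88) = 5523 - 1*(-15481/10472) = 5523 + 15481/10472 = 57852337/10472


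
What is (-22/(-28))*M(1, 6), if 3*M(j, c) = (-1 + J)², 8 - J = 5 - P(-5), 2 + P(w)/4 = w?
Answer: 3718/21 ≈ 177.05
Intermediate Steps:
P(w) = -8 + 4*w
J = -25 (J = 8 - (5 - (-8 + 4*(-5))) = 8 - (5 - (-8 - 20)) = 8 - (5 - 1*(-28)) = 8 - (5 + 28) = 8 - 1*33 = 8 - 33 = -25)
M(j, c) = 676/3 (M(j, c) = (-1 - 25)²/3 = (⅓)*(-26)² = (⅓)*676 = 676/3)
(-22/(-28))*M(1, 6) = -22/(-28)*(676/3) = -22*(-1/28)*(676/3) = (11/14)*(676/3) = 3718/21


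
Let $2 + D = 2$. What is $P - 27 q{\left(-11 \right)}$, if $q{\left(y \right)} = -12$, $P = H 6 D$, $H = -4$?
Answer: $324$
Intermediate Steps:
$D = 0$ ($D = -2 + 2 = 0$)
$P = 0$ ($P = \left(-4\right) 6 \cdot 0 = \left(-24\right) 0 = 0$)
$P - 27 q{\left(-11 \right)} = 0 - -324 = 0 + 324 = 324$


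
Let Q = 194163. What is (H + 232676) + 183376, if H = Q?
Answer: 610215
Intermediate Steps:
H = 194163
(H + 232676) + 183376 = (194163 + 232676) + 183376 = 426839 + 183376 = 610215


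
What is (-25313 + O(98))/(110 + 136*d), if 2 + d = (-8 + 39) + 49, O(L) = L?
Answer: -25215/10718 ≈ -2.3526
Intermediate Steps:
d = 78 (d = -2 + ((-8 + 39) + 49) = -2 + (31 + 49) = -2 + 80 = 78)
(-25313 + O(98))/(110 + 136*d) = (-25313 + 98)/(110 + 136*78) = -25215/(110 + 10608) = -25215/10718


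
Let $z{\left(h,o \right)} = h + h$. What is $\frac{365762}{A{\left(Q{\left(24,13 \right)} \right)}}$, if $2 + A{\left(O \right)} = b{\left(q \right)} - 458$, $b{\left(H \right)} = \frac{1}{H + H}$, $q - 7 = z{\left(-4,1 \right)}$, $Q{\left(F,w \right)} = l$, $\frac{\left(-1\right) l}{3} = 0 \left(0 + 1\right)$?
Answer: $- \frac{731524}{921} \approx -794.27$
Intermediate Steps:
$z{\left(h,o \right)} = 2 h$
$l = 0$ ($l = - 3 \cdot 0 \left(0 + 1\right) = - 3 \cdot 0 \cdot 1 = \left(-3\right) 0 = 0$)
$Q{\left(F,w \right)} = 0$
$q = -1$ ($q = 7 + 2 \left(-4\right) = 7 - 8 = -1$)
$b{\left(H \right)} = \frac{1}{2 H}$
$A{\left(O \right)} = - \frac{921}{2}$ ($A{\left(O \right)} = -2 - \left(458 - \frac{1}{2 \left(-1\right)}\right) = -2 + \left(\frac{1}{2} \left(-1\right) - 458\right) = -2 - \frac{917}{2} = - \frac{921}{2}$)
$\frac{365762}{A{\left(Q{\left(24,13 \right)} \right)}} = \frac{365762}{- \frac{921}{2}} = 365762 \left(- \frac{2}{921}\right) = - \frac{731524}{921}$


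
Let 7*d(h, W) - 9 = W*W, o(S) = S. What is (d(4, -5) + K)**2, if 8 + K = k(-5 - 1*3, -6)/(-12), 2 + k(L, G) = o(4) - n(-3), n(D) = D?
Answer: 89401/7056 ≈ 12.670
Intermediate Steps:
d(h, W) = 9/7 + W**2/7 (d(h, W) = 9/7 + (W*W)/7 = 9/7 + W**2/7)
k(L, G) = 5 (k(L, G) = -2 + (4 - 1*(-3)) = -2 + (4 + 3) = -2 + 7 = 5)
K = -101/12 (K = -8 + 5/(-12) = -8 + 5*(-1/12) = -8 - 5/12 = -101/12 ≈ -8.4167)
(d(4, -5) + K)**2 = ((9/7 + (1/7)*(-5)**2) - 101/12)**2 = ((9/7 + (1/7)*25) - 101/12)**2 = ((9/7 + 25/7) - 101/12)**2 = (34/7 - 101/12)**2 = (-299/84)**2 = 89401/7056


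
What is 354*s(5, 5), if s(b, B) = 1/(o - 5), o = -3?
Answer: -177/4 ≈ -44.250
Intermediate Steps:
s(b, B) = -⅛ (s(b, B) = 1/(-3 - 5) = 1/(-8) = -⅛)
354*s(5, 5) = 354*(-⅛) = -177/4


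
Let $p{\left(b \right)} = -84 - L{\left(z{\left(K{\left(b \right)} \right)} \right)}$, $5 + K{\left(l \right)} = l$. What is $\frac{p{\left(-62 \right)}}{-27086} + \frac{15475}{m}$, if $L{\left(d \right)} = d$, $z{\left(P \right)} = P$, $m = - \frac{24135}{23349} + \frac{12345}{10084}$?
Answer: $\frac{6579386483621447}{81016149106} \approx 81211.0$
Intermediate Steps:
$K{\left(l \right)} = -5 + l$
$m = \frac{14955355}{78483772}$ ($m = \left(-24135\right) \frac{1}{23349} + 12345 \cdot \frac{1}{10084} = - \frac{8045}{7783} + \frac{12345}{10084} = \frac{14955355}{78483772} \approx 0.19055$)
$p{\left(b \right)} = -79 - b$ ($p{\left(b \right)} = -84 - \left(-5 + b\right) = -79 - b$)
$\frac{p{\left(-62 \right)}}{-27086} + \frac{15475}{m} = \frac{-79 - -62}{-27086} + \frac{15475}{\frac{14955355}{78483772}} = \left(-79 + 62\right) \left(- \frac{1}{27086}\right) + 15475 \cdot \frac{78483772}{14955355} = \left(-17\right) \left(- \frac{1}{27086}\right) + \frac{242907274340}{2991071} = \frac{17}{27086} + \frac{242907274340}{2991071} = \frac{6579386483621447}{81016149106}$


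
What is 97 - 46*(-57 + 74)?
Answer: -685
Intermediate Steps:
97 - 46*(-57 + 74) = 97 - 46*17 = 97 - 782 = -685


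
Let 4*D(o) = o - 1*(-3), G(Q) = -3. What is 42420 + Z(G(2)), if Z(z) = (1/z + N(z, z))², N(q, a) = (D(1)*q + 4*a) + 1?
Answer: 383629/9 ≈ 42625.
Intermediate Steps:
D(o) = ¾ + o/4 (D(o) = (o - 1*(-3))/4 = (o + 3)/4 = (3 + o)/4 = ¾ + o/4)
N(q, a) = 1 + q + 4*a (N(q, a) = ((¾ + (¼)*1)*q + 4*a) + 1 = ((¾ + ¼)*q + 4*a) + 1 = (1*q + 4*a) + 1 = (q + 4*a) + 1 = 1 + q + 4*a)
Z(z) = (1 + 1/z + 5*z)² (Z(z) = (1/z + (1 + z + 4*z))² = (1/z + (1 + 5*z))² = (1 + 1/z + 5*z)²)
42420 + Z(G(2)) = 42420 + (1 - 3*(1 + 5*(-3)))²/(-3)² = 42420 + (1 - 3*(1 - 15))²/9 = 42420 + (1 - 3*(-14))²/9 = 42420 + (1 + 42)²/9 = 42420 + (⅑)*43² = 42420 + (⅑)*1849 = 42420 + 1849/9 = 383629/9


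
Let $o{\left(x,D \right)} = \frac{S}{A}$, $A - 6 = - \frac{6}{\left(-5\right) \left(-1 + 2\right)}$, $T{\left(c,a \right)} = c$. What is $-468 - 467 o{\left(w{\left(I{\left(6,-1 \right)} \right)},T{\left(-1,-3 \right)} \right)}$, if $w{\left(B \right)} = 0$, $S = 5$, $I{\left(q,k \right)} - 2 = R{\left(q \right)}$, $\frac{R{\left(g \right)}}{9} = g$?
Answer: $- \frac{28523}{36} \approx -792.31$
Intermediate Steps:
$R{\left(g \right)} = 9 g$
$I{\left(q,k \right)} = 2 + 9 q$
$A = \frac{36}{5}$ ($A = 6 - \frac{6}{\left(-5\right) \left(-1 + 2\right)} = 6 - \frac{6}{\left(-5\right) 1} = 6 - \frac{6}{-5} = 6 - - \frac{6}{5} = 6 + \frac{6}{5} = \frac{36}{5} \approx 7.2$)
$o{\left(x,D \right)} = \frac{25}{36}$ ($o{\left(x,D \right)} = \frac{5}{\frac{36}{5}} = 5 \cdot \frac{5}{36} = \frac{25}{36}$)
$-468 - 467 o{\left(w{\left(I{\left(6,-1 \right)} \right)},T{\left(-1,-3 \right)} \right)} = -468 - \frac{11675}{36} = - \frac{28523}{36}$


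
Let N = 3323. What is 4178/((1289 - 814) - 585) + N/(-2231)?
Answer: -4843324/122705 ≈ -39.471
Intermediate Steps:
4178/((1289 - 814) - 585) + N/(-2231) = 4178/((1289 - 814) - 585) + 3323/(-2231) = 4178/(475 - 585) + 3323*(-1/2231) = 4178/(-110) - 3323/2231 = 4178*(-1/110) - 3323/2231 = -2089/55 - 3323/2231 = -4843324/122705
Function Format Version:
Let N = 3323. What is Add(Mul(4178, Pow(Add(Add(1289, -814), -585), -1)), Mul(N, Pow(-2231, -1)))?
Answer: Rational(-4843324, 122705) ≈ -39.471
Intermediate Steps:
Add(Mul(4178, Pow(Add(Add(1289, -814), -585), -1)), Mul(N, Pow(-2231, -1))) = Add(Mul(4178, Pow(Add(Add(1289, -814), -585), -1)), Mul(3323, Pow(-2231, -1))) = Add(Mul(4178, Pow(Add(475, -585), -1)), Mul(3323, Rational(-1, 2231))) = Add(Mul(4178, Pow(-110, -1)), Rational(-3323, 2231)) = Add(Mul(4178, Rational(-1, 110)), Rational(-3323, 2231)) = Add(Rational(-2089, 55), Rational(-3323, 2231)) = Rational(-4843324, 122705)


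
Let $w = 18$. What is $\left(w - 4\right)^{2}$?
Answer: $196$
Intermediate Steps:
$\left(w - 4\right)^{2} = \left(18 - 4\right)^{2} = 14^{2} = 196$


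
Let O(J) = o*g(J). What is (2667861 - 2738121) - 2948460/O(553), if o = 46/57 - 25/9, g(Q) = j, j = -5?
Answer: -124514952/337 ≈ -3.6948e+5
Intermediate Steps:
g(Q) = -5
o = -337/171 (o = 46*(1/57) - 25*⅑ = 46/57 - 25/9 = -337/171 ≈ -1.9708)
O(J) = 1685/171 (O(J) = -337/171*(-5) = 1685/171)
(2667861 - 2738121) - 2948460/O(553) = (2667861 - 2738121) - 2948460/1685/171 = -70260 - 2948460*171/1685 = -70260 - 100837332/337 = -124514952/337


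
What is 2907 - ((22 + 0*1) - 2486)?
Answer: 5371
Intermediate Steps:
2907 - ((22 + 0*1) - 2486) = 2907 - ((22 + 0) - 2486) = 2907 - (22 - 2486) = 2907 - 1*(-2464) = 2907 + 2464 = 5371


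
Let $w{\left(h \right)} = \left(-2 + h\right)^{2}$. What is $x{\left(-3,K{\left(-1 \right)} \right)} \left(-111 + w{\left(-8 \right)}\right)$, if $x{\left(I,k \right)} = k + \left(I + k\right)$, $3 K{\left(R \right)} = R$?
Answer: $\frac{121}{3} \approx 40.333$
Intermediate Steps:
$K{\left(R \right)} = \frac{R}{3}$
$x{\left(I,k \right)} = I + 2 k$
$x{\left(-3,K{\left(-1 \right)} \right)} \left(-111 + w{\left(-8 \right)}\right) = \left(-3 + 2 \cdot \frac{1}{3} \left(-1\right)\right) \left(-111 + \left(-2 - 8\right)^{2}\right) = \left(-3 + 2 \left(- \frac{1}{3}\right)\right) \left(-111 + \left(-10\right)^{2}\right) = \left(-3 - \frac{2}{3}\right) \left(-111 + 100\right) = \left(- \frac{11}{3}\right) \left(-11\right) = \frac{121}{3}$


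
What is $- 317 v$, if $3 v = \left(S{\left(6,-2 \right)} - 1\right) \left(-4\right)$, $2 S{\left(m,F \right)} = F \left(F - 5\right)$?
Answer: $2536$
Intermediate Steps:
$S{\left(m,F \right)} = \frac{F \left(-5 + F\right)}{2}$ ($S{\left(m,F \right)} = \frac{F \left(F - 5\right)}{2} = \frac{F \left(-5 + F\right)}{2}$)
$v = -8$ ($v = \frac{\left(\frac{1}{2} \left(-2\right) \left(-5 - 2\right) - 1\right) \left(-4\right)}{3} = \frac{\left(\frac{1}{2} \left(-2\right) \left(-7\right) - 1\right) \left(-4\right)}{3} = \frac{\left(7 - 1\right) \left(-4\right)}{3} = \frac{6 \left(-4\right)}{3} = \frac{1}{3} \left(-24\right) = -8$)
$- 317 v = \left(-317\right) \left(-8\right) = 2536$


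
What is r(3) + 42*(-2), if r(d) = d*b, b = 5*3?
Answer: -39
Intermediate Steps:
b = 15
r(d) = 15*d (r(d) = d*15 = 15*d)
r(3) + 42*(-2) = 15*3 + 42*(-2) = 45 - 84 = -39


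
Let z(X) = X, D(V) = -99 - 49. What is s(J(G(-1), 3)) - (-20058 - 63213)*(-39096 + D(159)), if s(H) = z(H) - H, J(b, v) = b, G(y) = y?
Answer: -3267887124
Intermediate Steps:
D(V) = -148
s(H) = 0 (s(H) = H - H = 0)
s(J(G(-1), 3)) - (-20058 - 63213)*(-39096 + D(159)) = 0 - (-20058 - 63213)*(-39096 - 148) = 0 - (-83271)*(-39244) = 0 - 1*3267887124 = 0 - 3267887124 = -3267887124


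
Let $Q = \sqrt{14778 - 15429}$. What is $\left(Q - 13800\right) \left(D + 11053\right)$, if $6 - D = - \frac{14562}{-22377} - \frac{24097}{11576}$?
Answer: $- \frac{1647404585949375}{10793173} + \frac{955017151275 i \sqrt{651}}{86345384} \approx -1.5263 \cdot 10^{8} + 2.822 \cdot 10^{5} i$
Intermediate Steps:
$D = \frac{641621923}{86345384}$ ($D = 6 - \left(- \frac{14562}{-22377} - \frac{24097}{11576}\right) = 6 - \left(\left(-14562\right) \left(- \frac{1}{22377}\right) - \frac{24097}{11576}\right) = 6 - \left(\frac{4854}{7459} - \frac{24097}{11576}\right) = 6 - - \frac{123549619}{86345384} = 6 + \frac{123549619}{86345384} = \frac{641621923}{86345384} \approx 7.4309$)
$Q = i \sqrt{651}$ ($Q = \sqrt{-651} = i \sqrt{651} \approx 25.515 i$)
$\left(Q - 13800\right) \left(D + 11053\right) = \left(i \sqrt{651} - 13800\right) \left(\frac{641621923}{86345384} + 11053\right) = \left(-13800 + i \sqrt{651}\right) \frac{955017151275}{86345384} = - \frac{1647404585949375}{10793173} + \frac{955017151275 i \sqrt{651}}{86345384}$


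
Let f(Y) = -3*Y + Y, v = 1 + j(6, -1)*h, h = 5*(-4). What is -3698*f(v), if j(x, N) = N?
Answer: 155316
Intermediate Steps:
h = -20
v = 21 (v = 1 - 1*(-20) = 1 + 20 = 21)
f(Y) = -2*Y
-3698*f(v) = -(-7396)*21 = -3698*(-42) = 155316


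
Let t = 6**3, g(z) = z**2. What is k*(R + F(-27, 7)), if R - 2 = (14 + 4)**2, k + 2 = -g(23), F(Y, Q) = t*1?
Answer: -287802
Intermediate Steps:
t = 216
F(Y, Q) = 216 (F(Y, Q) = 216*1 = 216)
k = -531 (k = -2 - 1*23**2 = -2 - 1*529 = -2 - 529 = -531)
R = 326 (R = 2 + (14 + 4)**2 = 2 + 18**2 = 2 + 324 = 326)
k*(R + F(-27, 7)) = -531*(326 + 216) = -531*542 = -287802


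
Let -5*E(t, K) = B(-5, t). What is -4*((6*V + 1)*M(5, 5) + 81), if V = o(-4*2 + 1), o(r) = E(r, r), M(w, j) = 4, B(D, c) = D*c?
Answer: 332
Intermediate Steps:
E(t, K) = t (E(t, K) = -(-1)*t = t)
o(r) = r
V = -7 (V = -4*2 + 1 = -8 + 1 = -7)
-4*((6*V + 1)*M(5, 5) + 81) = -4*((6*(-7) + 1)*4 + 81) = -4*((-42 + 1)*4 + 81) = -4*(-41*4 + 81) = -4*(-164 + 81) = -4*(-83) = 332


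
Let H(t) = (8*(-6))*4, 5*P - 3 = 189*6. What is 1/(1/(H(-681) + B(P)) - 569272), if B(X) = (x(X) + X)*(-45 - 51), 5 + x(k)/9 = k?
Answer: -214176/121924399873 ≈ -1.7566e-6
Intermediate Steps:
P = 1137/5 (P = ⅗ + (189*6)/5 = ⅗ + (⅕)*1134 = ⅗ + 1134/5 = 1137/5 ≈ 227.40)
x(k) = -45 + 9*k
B(X) = 4320 - 960*X (B(X) = ((-45 + 9*X) + X)*(-45 - 51) = (-45 + 10*X)*(-96) = 4320 - 960*X)
H(t) = -192 (H(t) = -48*4 = -192)
1/(1/(H(-681) + B(P)) - 569272) = 1/(1/(-192 + (4320 - 960*1137/5)) - 569272) = 1/(1/(-192 + (4320 - 218304)) - 569272) = 1/(1/(-192 - 213984) - 569272) = 1/(1/(-214176) - 569272) = 1/(-1/214176 - 569272) = 1/(-121924399873/214176) = -214176/121924399873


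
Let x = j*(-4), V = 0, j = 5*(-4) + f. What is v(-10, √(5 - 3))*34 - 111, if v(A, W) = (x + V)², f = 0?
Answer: 217489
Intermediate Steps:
j = -20 (j = 5*(-4) + 0 = -20 + 0 = -20)
x = 80 (x = -20*(-4) = 80)
v(A, W) = 6400 (v(A, W) = (80 + 0)² = 80² = 6400)
v(-10, √(5 - 3))*34 - 111 = 6400*34 - 111 = 217600 - 111 = 217489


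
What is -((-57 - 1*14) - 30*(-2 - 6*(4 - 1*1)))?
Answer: -529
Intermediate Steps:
-((-57 - 1*14) - 30*(-2 - 6*(4 - 1*1))) = -((-57 - 14) - 30*(-2 - 6*(4 - 1))) = -(-71 - 30*(-2 - 6*3)) = -(-71 - 30*(-2 - 18)) = -(-71 - 30*(-20)) = -(-71 + 600) = -1*529 = -529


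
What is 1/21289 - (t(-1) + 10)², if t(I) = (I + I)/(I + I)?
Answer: -2575968/21289 ≈ -121.00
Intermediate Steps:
t(I) = 1 (t(I) = (2*I)/((2*I)) = (2*I)*(1/(2*I)) = 1)
1/21289 - (t(-1) + 10)² = 1/21289 - (1 + 10)² = 1/21289 - 1*11² = 1/21289 - 1*121 = 1/21289 - 121 = -2575968/21289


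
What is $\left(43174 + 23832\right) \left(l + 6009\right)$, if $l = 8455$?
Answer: $969174784$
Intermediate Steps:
$\left(43174 + 23832\right) \left(l + 6009\right) = \left(43174 + 23832\right) \left(8455 + 6009\right) = 67006 \cdot 14464 = 969174784$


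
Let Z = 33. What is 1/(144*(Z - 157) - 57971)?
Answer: -1/75827 ≈ -1.3188e-5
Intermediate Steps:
1/(144*(Z - 157) - 57971) = 1/(144*(33 - 157) - 57971) = 1/(144*(-124) - 57971) = 1/(-17856 - 57971) = 1/(-75827) = -1/75827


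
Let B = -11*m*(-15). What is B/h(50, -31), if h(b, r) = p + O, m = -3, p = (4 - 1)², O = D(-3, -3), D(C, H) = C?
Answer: -165/2 ≈ -82.500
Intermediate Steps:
O = -3
p = 9 (p = 3² = 9)
h(b, r) = 6 (h(b, r) = 9 - 3 = 6)
B = -495 (B = -11*(-3)*(-15) = 33*(-15) = -495)
B/h(50, -31) = -495/6 = -495*⅙ = -165/2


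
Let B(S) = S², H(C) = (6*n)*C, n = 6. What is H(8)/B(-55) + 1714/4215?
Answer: 1279754/2550075 ≈ 0.50185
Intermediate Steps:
H(C) = 36*C (H(C) = (6*6)*C = 36*C)
H(8)/B(-55) + 1714/4215 = (36*8)/((-55)²) + 1714/4215 = 288/3025 + 1714*(1/4215) = 288*(1/3025) + 1714/4215 = 288/3025 + 1714/4215 = 1279754/2550075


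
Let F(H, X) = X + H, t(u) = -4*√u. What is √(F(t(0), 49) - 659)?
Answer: I*√610 ≈ 24.698*I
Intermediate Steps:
F(H, X) = H + X
√(F(t(0), 49) - 659) = √((-4*√0 + 49) - 659) = √((-4*0 + 49) - 659) = √((0 + 49) - 659) = √(49 - 659) = √(-610) = I*√610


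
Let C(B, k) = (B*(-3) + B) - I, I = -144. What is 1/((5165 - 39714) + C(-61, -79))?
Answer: -1/34283 ≈ -2.9169e-5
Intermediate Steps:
C(B, k) = 144 - 2*B (C(B, k) = (B*(-3) + B) - 1*(-144) = (-3*B + B) + 144 = -2*B + 144 = 144 - 2*B)
1/((5165 - 39714) + C(-61, -79)) = 1/((5165 - 39714) + (144 - 2*(-61))) = 1/(-34549 + (144 + 122)) = 1/(-34549 + 266) = 1/(-34283) = -1/34283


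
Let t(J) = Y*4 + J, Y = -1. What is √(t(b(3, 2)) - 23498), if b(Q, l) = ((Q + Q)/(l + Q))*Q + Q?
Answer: 3*I*√65265/5 ≈ 153.28*I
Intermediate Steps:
b(Q, l) = Q + 2*Q²/(Q + l) (b(Q, l) = ((2*Q)/(Q + l))*Q + Q = (2*Q/(Q + l))*Q + Q = 2*Q²/(Q + l) + Q = Q + 2*Q²/(Q + l))
t(J) = -4 + J (t(J) = -1*4 + J = -4 + J)
√(t(b(3, 2)) - 23498) = √((-4 + 3*(2 + 3*3)/(3 + 2)) - 23498) = √((-4 + 3*(2 + 9)/5) - 23498) = √((-4 + 3*(⅕)*11) - 23498) = √((-4 + 33/5) - 23498) = √(13/5 - 23498) = √(-117477/5) = 3*I*√65265/5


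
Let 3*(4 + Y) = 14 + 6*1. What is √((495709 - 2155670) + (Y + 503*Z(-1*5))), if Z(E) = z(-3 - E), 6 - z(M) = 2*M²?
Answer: I*√14948679/3 ≈ 1288.8*I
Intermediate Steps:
z(M) = 6 - 2*M²
Z(E) = 6 - 2*(-3 - E)²
Y = 8/3 (Y = -4 + (14 + 6*1)/3 = -4 + (14 + 6)/3 = -4 + (⅓)*20 = -4 + 20/3 = 8/3 ≈ 2.6667)
√((495709 - 2155670) + (Y + 503*Z(-1*5))) = √((495709 - 2155670) + (8/3 + 503*(6 - 2*(3 - 1*5)²))) = √(-1659961 + (8/3 + 503*(6 - 2*(3 - 5)²))) = √(-1659961 + (8/3 + 503*(6 - 2*(-2)²))) = √(-1659961 + (8/3 + 503*(6 - 2*4))) = √(-1659961 + (8/3 + 503*(6 - 8))) = √(-1659961 + (8/3 + 503*(-2))) = √(-1659961 + (8/3 - 1006)) = √(-1659961 - 3010/3) = √(-4982893/3) = I*√14948679/3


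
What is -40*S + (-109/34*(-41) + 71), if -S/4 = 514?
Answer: 2803043/34 ≈ 82443.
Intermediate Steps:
S = -2056 (S = -4*514 = -2056)
-40*S + (-109/34*(-41) + 71) = -40*(-2056) + (-109/34*(-41) + 71) = 82240 + (-109*1/34*(-41) + 71) = 82240 + (-109/34*(-41) + 71) = 82240 + (4469/34 + 71) = 82240 + 6883/34 = 2803043/34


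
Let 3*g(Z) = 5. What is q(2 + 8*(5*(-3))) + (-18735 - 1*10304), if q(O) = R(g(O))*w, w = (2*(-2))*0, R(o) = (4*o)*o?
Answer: -29039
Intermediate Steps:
g(Z) = 5/3 (g(Z) = (⅓)*5 = 5/3)
R(o) = 4*o²
w = 0 (w = -4*0 = 0)
q(O) = 0 (q(O) = (4*(5/3)²)*0 = (4*(25/9))*0 = (100/9)*0 = 0)
q(2 + 8*(5*(-3))) + (-18735 - 1*10304) = 0 + (-18735 - 1*10304) = 0 + (-18735 - 10304) = 0 - 29039 = -29039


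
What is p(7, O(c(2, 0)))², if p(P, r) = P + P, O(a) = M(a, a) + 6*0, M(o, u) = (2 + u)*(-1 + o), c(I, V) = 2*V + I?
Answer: 196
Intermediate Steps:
c(I, V) = I + 2*V
M(o, u) = (-1 + o)*(2 + u)
O(a) = -2 + a + a² (O(a) = (-2 - a + 2*a + a*a) + 6*0 = (-2 - a + 2*a + a²) + 0 = (-2 + a + a²) + 0 = -2 + a + a²)
p(P, r) = 2*P
p(7, O(c(2, 0)))² = (2*7)² = 14² = 196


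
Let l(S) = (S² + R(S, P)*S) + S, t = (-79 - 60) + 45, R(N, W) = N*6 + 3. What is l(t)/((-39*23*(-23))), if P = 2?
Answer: 20492/6877 ≈ 2.9798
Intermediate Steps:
R(N, W) = 3 + 6*N (R(N, W) = 6*N + 3 = 3 + 6*N)
t = -94 (t = -139 + 45 = -94)
l(S) = S + S² + S*(3 + 6*S) (l(S) = (S² + (3 + 6*S)*S) + S = (S² + S*(3 + 6*S)) + S = S + S² + S*(3 + 6*S))
l(t)/((-39*23*(-23))) = (-94*(4 + 7*(-94)))/((-39*23*(-23))) = (-94*(4 - 658))/((-897*(-23))) = -94*(-654)/20631 = 61476*(1/20631) = 20492/6877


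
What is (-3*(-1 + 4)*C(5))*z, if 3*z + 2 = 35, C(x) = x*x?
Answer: -2475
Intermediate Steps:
C(x) = x²
z = 11 (z = -⅔ + (⅓)*35 = -⅔ + 35/3 = 11)
(-3*(-1 + 4)*C(5))*z = -3*(-1 + 4)*5²*11 = -9*25*11 = -3*75*11 = -225*11 = -2475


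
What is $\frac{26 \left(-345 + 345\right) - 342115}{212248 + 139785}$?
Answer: $- \frac{342115}{352033} \approx -0.97183$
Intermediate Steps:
$\frac{26 \left(-345 + 345\right) - 342115}{212248 + 139785} = \frac{26 \cdot 0 - 342115}{352033} = \left(0 - 342115\right) \frac{1}{352033} = \left(-342115\right) \frac{1}{352033} = - \frac{342115}{352033}$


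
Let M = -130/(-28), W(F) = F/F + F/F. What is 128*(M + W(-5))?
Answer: 5952/7 ≈ 850.29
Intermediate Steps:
W(F) = 2 (W(F) = 1 + 1 = 2)
M = 65/14 (M = -130*(-1/28) = 65/14 ≈ 4.6429)
128*(M + W(-5)) = 128*(65/14 + 2) = 128*(93/14) = 5952/7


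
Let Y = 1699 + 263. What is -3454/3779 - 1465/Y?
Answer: -12312983/7414398 ≈ -1.6607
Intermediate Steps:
Y = 1962
-3454/3779 - 1465/Y = -3454/3779 - 1465/1962 = -12312983/7414398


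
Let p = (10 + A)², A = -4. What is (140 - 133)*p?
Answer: 252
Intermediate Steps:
p = 36 (p = (10 - 4)² = 6² = 36)
(140 - 133)*p = (140 - 133)*36 = 7*36 = 252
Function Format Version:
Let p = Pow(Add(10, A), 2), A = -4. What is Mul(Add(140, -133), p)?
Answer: 252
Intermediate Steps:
p = 36 (p = Pow(Add(10, -4), 2) = Pow(6, 2) = 36)
Mul(Add(140, -133), p) = Mul(Add(140, -133), 36) = Mul(7, 36) = 252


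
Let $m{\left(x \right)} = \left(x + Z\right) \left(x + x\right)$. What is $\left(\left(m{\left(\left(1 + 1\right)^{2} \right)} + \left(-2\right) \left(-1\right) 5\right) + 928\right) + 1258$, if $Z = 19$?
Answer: $2380$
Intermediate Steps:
$m{\left(x \right)} = 2 x \left(19 + x\right)$ ($m{\left(x \right)} = \left(x + 19\right) \left(x + x\right) = \left(19 + x\right) 2 x = 2 x \left(19 + x\right)$)
$\left(\left(m{\left(\left(1 + 1\right)^{2} \right)} + \left(-2\right) \left(-1\right) 5\right) + 928\right) + 1258 = \left(\left(2 \left(1 + 1\right)^{2} \left(19 + \left(1 + 1\right)^{2}\right) + \left(-2\right) \left(-1\right) 5\right) + 928\right) + 1258 = \left(\left(2 \cdot 2^{2} \left(19 + 2^{2}\right) + 2 \cdot 5\right) + 928\right) + 1258 = \left(\left(2 \cdot 4 \left(19 + 4\right) + 10\right) + 928\right) + 1258 = \left(\left(2 \cdot 4 \cdot 23 + 10\right) + 928\right) + 1258 = \left(\left(184 + 10\right) + 928\right) + 1258 = \left(194 + 928\right) + 1258 = 1122 + 1258 = 2380$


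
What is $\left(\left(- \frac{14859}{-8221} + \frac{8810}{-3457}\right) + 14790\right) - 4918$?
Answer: $\frac{280541150937}{28419997} \approx 9871.3$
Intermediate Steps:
$\left(\left(- \frac{14859}{-8221} + \frac{8810}{-3457}\right) + 14790\right) - 4918 = \left(\left(\left(-14859\right) \left(- \frac{1}{8221}\right) + 8810 \left(- \frac{1}{3457}\right)\right) + 14790\right) - 4918 = \left(\left(\frac{14859}{8221} - \frac{8810}{3457}\right) + 14790\right) - 4918 = \left(- \frac{21059447}{28419997} + 14790\right) - 4918 = \frac{420310696183}{28419997} - 4918 = \frac{280541150937}{28419997}$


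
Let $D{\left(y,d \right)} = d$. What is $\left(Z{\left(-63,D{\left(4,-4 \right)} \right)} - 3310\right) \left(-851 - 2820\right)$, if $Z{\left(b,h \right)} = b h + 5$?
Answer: $11207563$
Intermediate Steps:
$Z{\left(b,h \right)} = 5 + b h$
$\left(Z{\left(-63,D{\left(4,-4 \right)} \right)} - 3310\right) \left(-851 - 2820\right) = \left(\left(5 - -252\right) - 3310\right) \left(-851 - 2820\right) = \left(\left(5 + 252\right) - 3310\right) \left(-3671\right) = \left(257 - 3310\right) \left(-3671\right) = \left(-3053\right) \left(-3671\right) = 11207563$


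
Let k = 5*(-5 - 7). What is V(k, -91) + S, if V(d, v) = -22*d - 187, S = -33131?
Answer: -31998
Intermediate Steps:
k = -60 (k = 5*(-12) = -60)
V(d, v) = -187 - 22*d
V(k, -91) + S = (-187 - 22*(-60)) - 33131 = (-187 + 1320) - 33131 = 1133 - 33131 = -31998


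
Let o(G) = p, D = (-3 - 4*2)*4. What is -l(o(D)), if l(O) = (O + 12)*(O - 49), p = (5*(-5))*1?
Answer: -962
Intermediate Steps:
p = -25 (p = -25*1 = -25)
D = -44 (D = (-3 - 8)*4 = -11*4 = -44)
o(G) = -25
l(O) = (-49 + O)*(12 + O) (l(O) = (12 + O)*(-49 + O) = (-49 + O)*(12 + O))
-l(o(D)) = -(-588 + (-25)² - 37*(-25)) = -(-588 + 625 + 925) = -1*962 = -962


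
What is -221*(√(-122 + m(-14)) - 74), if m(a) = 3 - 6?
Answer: 16354 - 1105*I*√5 ≈ 16354.0 - 2470.9*I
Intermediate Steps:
m(a) = -3
-221*(√(-122 + m(-14)) - 74) = -221*(√(-122 - 3) - 74) = -221*(√(-125) - 74) = -221*(5*I*√5 - 74) = -221*(-74 + 5*I*√5) = 16354 - 1105*I*√5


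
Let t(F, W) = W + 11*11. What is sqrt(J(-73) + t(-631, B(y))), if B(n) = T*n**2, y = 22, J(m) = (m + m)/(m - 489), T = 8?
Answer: sqrt(315311786)/281 ≈ 63.192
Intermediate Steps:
J(m) = 2*m/(-489 + m) (J(m) = (2*m)/(-489 + m) = 2*m/(-489 + m))
B(n) = 8*n**2
t(F, W) = 121 + W (t(F, W) = W + 121 = 121 + W)
sqrt(J(-73) + t(-631, B(y))) = sqrt(2*(-73)/(-489 - 73) + (121 + 8*22**2)) = sqrt(2*(-73)/(-562) + (121 + 8*484)) = sqrt(2*(-73)*(-1/562) + (121 + 3872)) = sqrt(73/281 + 3993) = sqrt(1122106/281) = sqrt(315311786)/281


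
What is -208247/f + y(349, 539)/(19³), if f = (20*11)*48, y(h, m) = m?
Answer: -1422674333/72431040 ≈ -19.642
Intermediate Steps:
f = 10560 (f = 220*48 = 10560)
-208247/f + y(349, 539)/(19³) = -208247/10560 + 539/(19³) = -208247*1/10560 + 539/6859 = -208247/10560 + 539*(1/6859) = -208247/10560 + 539/6859 = -1422674333/72431040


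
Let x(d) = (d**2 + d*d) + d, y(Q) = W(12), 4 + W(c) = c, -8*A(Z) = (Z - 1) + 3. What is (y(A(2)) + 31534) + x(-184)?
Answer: 99070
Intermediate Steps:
A(Z) = -1/4 - Z/8 (A(Z) = -((Z - 1) + 3)/8 = -((-1 + Z) + 3)/8 = -(2 + Z)/8 = -1/4 - Z/8)
W(c) = -4 + c
y(Q) = 8 (y(Q) = -4 + 12 = 8)
x(d) = d + 2*d**2 (x(d) = (d**2 + d**2) + d = 2*d**2 + d = d + 2*d**2)
(y(A(2)) + 31534) + x(-184) = (8 + 31534) - 184*(1 + 2*(-184)) = 31542 - 184*(1 - 368) = 31542 - 184*(-367) = 31542 + 67528 = 99070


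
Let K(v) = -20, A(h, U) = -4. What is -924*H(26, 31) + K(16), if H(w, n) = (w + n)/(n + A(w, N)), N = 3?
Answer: -5912/3 ≈ -1970.7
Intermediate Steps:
H(w, n) = (n + w)/(-4 + n) (H(w, n) = (w + n)/(n - 4) = (n + w)/(-4 + n))
-924*H(26, 31) + K(16) = -924*(31 + 26)/(-4 + 31) - 20 = -924*57/27 - 20 = -308*57/9 - 20 = -924*19/9 - 20 = -5852/3 - 20 = -5912/3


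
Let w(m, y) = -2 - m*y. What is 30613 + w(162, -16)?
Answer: 33203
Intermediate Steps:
w(m, y) = -2 - m*y
30613 + w(162, -16) = 30613 + (-2 - 1*162*(-16)) = 30613 + (-2 + 2592) = 30613 + 2590 = 33203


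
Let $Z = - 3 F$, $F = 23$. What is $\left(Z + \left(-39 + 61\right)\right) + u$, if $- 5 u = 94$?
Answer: $- \frac{329}{5} \approx -65.8$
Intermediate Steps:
$u = - \frac{94}{5}$ ($u = \left(- \frac{1}{5}\right) 94 = - \frac{94}{5} \approx -18.8$)
$Z = -69$ ($Z = \left(-3\right) 23 = -69$)
$\left(Z + \left(-39 + 61\right)\right) + u = \left(-69 + \left(-39 + 61\right)\right) - \frac{94}{5} = \left(-69 + 22\right) - \frac{94}{5} = -47 - \frac{94}{5} = - \frac{329}{5}$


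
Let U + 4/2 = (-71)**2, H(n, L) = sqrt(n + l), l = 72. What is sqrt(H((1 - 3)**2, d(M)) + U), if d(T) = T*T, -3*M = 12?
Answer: sqrt(5039 + 2*sqrt(19)) ≈ 71.047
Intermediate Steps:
M = -4 (M = -1/3*12 = -4)
d(T) = T**2
H(n, L) = sqrt(72 + n) (H(n, L) = sqrt(n + 72) = sqrt(72 + n))
U = 5039 (U = -2 + (-71)**2 = -2 + 5041 = 5039)
sqrt(H((1 - 3)**2, d(M)) + U) = sqrt(sqrt(72 + (1 - 3)**2) + 5039) = sqrt(sqrt(72 + (-2)**2) + 5039) = sqrt(sqrt(72 + 4) + 5039) = sqrt(sqrt(76) + 5039) = sqrt(2*sqrt(19) + 5039) = sqrt(5039 + 2*sqrt(19))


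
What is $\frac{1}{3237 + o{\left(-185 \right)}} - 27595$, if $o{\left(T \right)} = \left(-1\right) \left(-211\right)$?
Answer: $- \frac{95147559}{3448} \approx -27595.0$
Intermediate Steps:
$o{\left(T \right)} = 211$
$\frac{1}{3237 + o{\left(-185 \right)}} - 27595 = \frac{1}{3237 + 211} - 27595 = \frac{1}{3448} - 27595 = - \frac{95147559}{3448}$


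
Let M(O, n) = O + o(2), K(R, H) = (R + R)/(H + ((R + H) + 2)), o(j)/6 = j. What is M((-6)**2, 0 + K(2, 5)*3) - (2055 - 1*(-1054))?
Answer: -3061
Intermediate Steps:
o(j) = 6*j
K(R, H) = 2*R/(2 + R + 2*H) (K(R, H) = (2*R)/(H + ((H + R) + 2)) = (2*R)/(H + (2 + H + R)) = (2*R)/(2 + R + 2*H) = 2*R/(2 + R + 2*H))
M(O, n) = 12 + O (M(O, n) = O + 6*2 = O + 12 = 12 + O)
M((-6)**2, 0 + K(2, 5)*3) - (2055 - 1*(-1054)) = (12 + (-6)**2) - (2055 - 1*(-1054)) = (12 + 36) - (2055 + 1054) = 48 - 1*3109 = 48 - 3109 = -3061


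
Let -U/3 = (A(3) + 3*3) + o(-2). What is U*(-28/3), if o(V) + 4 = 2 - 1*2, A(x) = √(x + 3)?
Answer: 140 + 28*√6 ≈ 208.59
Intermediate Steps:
A(x) = √(3 + x)
o(V) = -4 (o(V) = -4 + (2 - 1*2) = -4 + (2 - 2) = -4 + 0 = -4)
U = -15 - 3*√6 (U = -3*((√(3 + 3) + 3*3) - 4) = -3*((√6 + 9) - 4) = -3*((9 + √6) - 4) = -3*(5 + √6) = -15 - 3*√6 ≈ -22.348)
U*(-28/3) = (-15 - 3*√6)*(-28/3) = 140 + 28*√6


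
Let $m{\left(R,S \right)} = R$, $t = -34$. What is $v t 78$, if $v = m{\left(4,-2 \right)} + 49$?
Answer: $-140556$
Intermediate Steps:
$v = 53$ ($v = 4 + 49 = 53$)
$v t 78 = 53 \left(-34\right) 78 = \left(-1802\right) 78 = -140556$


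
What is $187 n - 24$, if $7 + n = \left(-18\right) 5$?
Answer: $-18163$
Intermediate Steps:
$n = -97$ ($n = -7 - 90 = -97$)
$187 n - 24 = 187 \left(-97\right) - 24 = -18139 - 24 = -18163$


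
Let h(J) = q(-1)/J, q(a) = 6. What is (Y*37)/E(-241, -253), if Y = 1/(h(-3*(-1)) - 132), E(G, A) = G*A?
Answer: -37/7926490 ≈ -4.6679e-6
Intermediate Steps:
E(G, A) = A*G
h(J) = 6/J
Y = -1/130 (Y = 1/(6/((-3*(-1))) - 132) = 1/(6/3 - 132) = 1/(6*(⅓) - 132) = 1/(2 - 132) = 1/(-130) = -1/130 ≈ -0.0076923)
(Y*37)/E(-241, -253) = (-1/130*37)/((-253*(-241))) = -37/130/60973 = -37/130*1/60973 = -37/7926490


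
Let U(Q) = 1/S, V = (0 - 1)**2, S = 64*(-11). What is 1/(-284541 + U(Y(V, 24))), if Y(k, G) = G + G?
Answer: -704/200316865 ≈ -3.5144e-6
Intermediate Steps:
S = -704
V = 1 (V = (-1)**2 = 1)
Y(k, G) = 2*G
U(Q) = -1/704 (U(Q) = 1/(-704) = -1/704)
1/(-284541 + U(Y(V, 24))) = 1/(-284541 - 1/704) = 1/(-200316865/704) = -704/200316865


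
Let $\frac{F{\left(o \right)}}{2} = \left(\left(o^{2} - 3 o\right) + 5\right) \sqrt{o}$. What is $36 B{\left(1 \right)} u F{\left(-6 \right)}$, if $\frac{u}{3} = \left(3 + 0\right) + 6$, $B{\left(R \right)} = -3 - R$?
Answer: $- 458784 i \sqrt{6} \approx - 1.1238 \cdot 10^{6} i$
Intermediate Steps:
$u = 27$ ($u = 3 \left(\left(3 + 0\right) + 6\right) = 3 \left(3 + 6\right) = 3 \cdot 9 = 27$)
$F{\left(o \right)} = 2 \sqrt{o} \left(5 + o^{2} - 3 o\right)$ ($F{\left(o \right)} = 2 \left(\left(o^{2} - 3 o\right) + 5\right) \sqrt{o} = 2 \left(5 + o^{2} - 3 o\right) \sqrt{o} = 2 \sqrt{o} \left(5 + o^{2} - 3 o\right)$)
$36 B{\left(1 \right)} u F{\left(-6 \right)} = 36 \left(-3 - 1\right) 27 \cdot 2 \sqrt{-6} \left(5 + \left(-6\right)^{2} - -18\right) = 36 \left(-3 - 1\right) 27 \cdot 2 i \sqrt{6} \left(5 + 36 + 18\right) = 36 \left(\left(-4\right) 27\right) 2 i \sqrt{6} \cdot 59 = 36 \left(-108\right) 118 i \sqrt{6} = - 3888 \cdot 118 i \sqrt{6} = - 458784 i \sqrt{6}$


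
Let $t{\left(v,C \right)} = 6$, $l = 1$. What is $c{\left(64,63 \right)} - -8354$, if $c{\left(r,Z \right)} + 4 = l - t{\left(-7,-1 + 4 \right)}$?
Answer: $8345$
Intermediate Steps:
$c{\left(r,Z \right)} = -9$ ($c{\left(r,Z \right)} = -4 + \left(1 - 6\right) = -4 - 5 = -9$)
$c{\left(64,63 \right)} - -8354 = -9 - -8354 = -9 + 8354 = 8345$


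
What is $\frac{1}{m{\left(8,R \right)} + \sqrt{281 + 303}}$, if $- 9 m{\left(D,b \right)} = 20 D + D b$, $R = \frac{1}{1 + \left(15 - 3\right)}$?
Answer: $\frac{377}{5609} + \frac{169 \sqrt{146}}{22436} \approx 0.15823$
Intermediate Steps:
$R = \frac{1}{13}$ ($R = \frac{1}{1 + 12} = \frac{1}{13} \approx 0.076923$)
$m{\left(D,b \right)} = - \frac{20 D}{9} - \frac{D b}{9}$ ($m{\left(D,b \right)} = - \frac{20 D + D b}{9} = - \frac{20 D}{9} - \frac{D b}{9}$)
$\frac{1}{m{\left(8,R \right)} + \sqrt{281 + 303}} = \frac{1}{\left(- \frac{1}{9}\right) 8 \left(20 + \frac{1}{13}\right) + \sqrt{281 + 303}} = \frac{1}{\left(- \frac{1}{9}\right) 8 \cdot \frac{261}{13} + \sqrt{584}} = \frac{1}{- \frac{232}{13} + 2 \sqrt{146}}$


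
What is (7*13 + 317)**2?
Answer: 166464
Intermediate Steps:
(7*13 + 317)**2 = (91 + 317)**2 = 408**2 = 166464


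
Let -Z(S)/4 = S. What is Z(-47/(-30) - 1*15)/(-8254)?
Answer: -403/61905 ≈ -0.0065100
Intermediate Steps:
Z(S) = -4*S
Z(-47/(-30) - 1*15)/(-8254) = -4*(-47/(-30) - 1*15)/(-8254) = -4*(-47*(-1/30) - 15)*(-1/8254) = -4*(47/30 - 15)*(-1/8254) = -4*(-403/30)*(-1/8254) = (806/15)*(-1/8254) = -403/61905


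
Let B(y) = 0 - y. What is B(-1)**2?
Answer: 1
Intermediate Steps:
B(y) = -y
B(-1)**2 = (-1*(-1))**2 = 1**2 = 1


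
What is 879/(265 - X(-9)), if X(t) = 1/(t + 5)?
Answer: 3516/1061 ≈ 3.3139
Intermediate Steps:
X(t) = 1/(5 + t)
879/(265 - X(-9)) = 879/(265 - 1/(5 - 9)) = 879/(265 - 1/(-4)) = 879/(265 - 1*(-¼)) = 879/(265 + ¼) = 879/(1061/4) = 879*(4/1061) = 3516/1061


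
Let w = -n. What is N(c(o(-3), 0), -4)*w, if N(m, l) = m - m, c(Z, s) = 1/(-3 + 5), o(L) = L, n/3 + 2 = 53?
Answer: 0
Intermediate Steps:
n = 153 (n = -6 + 3*53 = -6 + 159 = 153)
c(Z, s) = 1/2
N(m, l) = 0
w = -153 (w = -1*153 = -153)
N(c(o(-3), 0), -4)*w = 0*(-153) = 0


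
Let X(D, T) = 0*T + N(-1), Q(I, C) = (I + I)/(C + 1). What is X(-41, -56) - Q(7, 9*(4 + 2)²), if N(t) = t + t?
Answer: -664/325 ≈ -2.0431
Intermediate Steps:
N(t) = 2*t
Q(I, C) = 2*I/(1 + C) (Q(I, C) = (2*I)/(1 + C) = 2*I/(1 + C))
X(D, T) = -2 (X(D, T) = 0*T + 2*(-1) = 0 - 2 = -2)
X(-41, -56) - Q(7, 9*(4 + 2)²) = -2 - 2*7/(1 + 9*(4 + 2)²) = -2 - 2*7/(1 + 9*6²) = -2 - 2*7/(1 + 9*36) = -2 - 2*7/(1 + 324) = -2 - 2*7/325 = -2 - 1*14/325 = -2 - 14/325 = -664/325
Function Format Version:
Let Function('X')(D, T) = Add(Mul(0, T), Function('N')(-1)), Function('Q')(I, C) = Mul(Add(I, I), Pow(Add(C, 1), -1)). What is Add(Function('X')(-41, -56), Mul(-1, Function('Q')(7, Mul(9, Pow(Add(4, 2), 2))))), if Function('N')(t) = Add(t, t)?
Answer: Rational(-664, 325) ≈ -2.0431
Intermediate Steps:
Function('N')(t) = Mul(2, t)
Function('Q')(I, C) = Mul(2, I, Pow(Add(1, C), -1)) (Function('Q')(I, C) = Mul(Mul(2, I), Pow(Add(1, C), -1)) = Mul(2, I, Pow(Add(1, C), -1)))
Function('X')(D, T) = -2 (Function('X')(D, T) = Add(Mul(0, T), Mul(2, -1)) = Add(0, -2) = -2)
Add(Function('X')(-41, -56), Mul(-1, Function('Q')(7, Mul(9, Pow(Add(4, 2), 2))))) = Add(-2, Mul(-1, Mul(2, 7, Pow(Add(1, Mul(9, Pow(Add(4, 2), 2))), -1)))) = Add(-2, Mul(-1, Mul(2, 7, Pow(Add(1, Mul(9, Pow(6, 2))), -1)))) = Add(-2, Mul(-1, Mul(2, 7, Pow(Add(1, Mul(9, 36)), -1)))) = Add(-2, Mul(-1, Mul(2, 7, Pow(Add(1, 324), -1)))) = Add(-2, Mul(-1, Mul(2, 7, Pow(325, -1)))) = Add(-2, Mul(-1, Mul(2, 7, Rational(1, 325)))) = Add(-2, Mul(-1, Rational(14, 325))) = Add(-2, Rational(-14, 325)) = Rational(-664, 325)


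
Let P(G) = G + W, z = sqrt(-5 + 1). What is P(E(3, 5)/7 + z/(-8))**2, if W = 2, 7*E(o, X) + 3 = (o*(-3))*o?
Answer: 71583/38416 - 34*I/49 ≈ 1.8634 - 0.69388*I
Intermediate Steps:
z = 2*I (z = sqrt(-4) = 2*I ≈ 2.0*I)
E(o, X) = -3/7 - 3*o**2/7 (E(o, X) = -3/7 + ((o*(-3))*o)/7 = -3/7 + ((-3*o)*o)/7 = -3/7 + (-3*o**2)/7 = -3/7 - 3*o**2/7)
P(G) = 2 + G (P(G) = G + 2 = 2 + G)
P(E(3, 5)/7 + z/(-8))**2 = (2 + ((-3/7 - 3/7*3**2)/7 + (2*I)/(-8)))**2 = (2 + ((-3/7 - 3/7*9)*(1/7) + (2*I)*(-1/8)))**2 = (2 + ((-3/7 - 27/7)*(1/7) - I/4))**2 = (2 + (-30/7*1/7 - I/4))**2 = (2 + (-30/49 - I/4))**2 = (68/49 - I/4)**2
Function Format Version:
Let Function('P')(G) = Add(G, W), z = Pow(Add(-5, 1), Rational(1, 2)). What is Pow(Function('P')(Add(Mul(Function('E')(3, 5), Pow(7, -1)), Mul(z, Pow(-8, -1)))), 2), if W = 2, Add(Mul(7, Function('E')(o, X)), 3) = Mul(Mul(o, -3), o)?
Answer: Add(Rational(71583, 38416), Mul(Rational(-34, 49), I)) ≈ Add(1.8634, Mul(-0.69388, I))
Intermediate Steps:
z = Mul(2, I) (z = Pow(-4, Rational(1, 2)) = Mul(2, I) ≈ Mul(2.0000, I))
Function('E')(o, X) = Add(Rational(-3, 7), Mul(Rational(-3, 7), Pow(o, 2))) (Function('E')(o, X) = Add(Rational(-3, 7), Mul(Rational(1, 7), Mul(Mul(o, -3), o))) = Add(Rational(-3, 7), Mul(Rational(1, 7), Mul(Mul(-3, o), o))) = Add(Rational(-3, 7), Mul(Rational(1, 7), Mul(-3, Pow(o, 2)))) = Add(Rational(-3, 7), Mul(Rational(-3, 7), Pow(o, 2))))
Function('P')(G) = Add(2, G) (Function('P')(G) = Add(G, 2) = Add(2, G))
Pow(Function('P')(Add(Mul(Function('E')(3, 5), Pow(7, -1)), Mul(z, Pow(-8, -1)))), 2) = Pow(Add(2, Add(Mul(Add(Rational(-3, 7), Mul(Rational(-3, 7), Pow(3, 2))), Pow(7, -1)), Mul(Mul(2, I), Pow(-8, -1)))), 2) = Pow(Add(2, Add(Mul(Add(Rational(-3, 7), Mul(Rational(-3, 7), 9)), Rational(1, 7)), Mul(Mul(2, I), Rational(-1, 8)))), 2) = Pow(Add(2, Add(Mul(Add(Rational(-3, 7), Rational(-27, 7)), Rational(1, 7)), Mul(Rational(-1, 4), I))), 2) = Pow(Add(2, Add(Mul(Rational(-30, 7), Rational(1, 7)), Mul(Rational(-1, 4), I))), 2) = Pow(Add(2, Add(Rational(-30, 49), Mul(Rational(-1, 4), I))), 2) = Pow(Add(Rational(68, 49), Mul(Rational(-1, 4), I)), 2)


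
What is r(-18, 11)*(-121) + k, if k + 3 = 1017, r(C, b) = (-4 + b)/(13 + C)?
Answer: 5917/5 ≈ 1183.4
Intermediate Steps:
r(C, b) = (-4 + b)/(13 + C)
k = 1014 (k = -3 + 1017 = 1014)
r(-18, 11)*(-121) + k = ((-4 + 11)/(13 - 18))*(-121) + 1014 = (7/(-5))*(-121) + 1014 = -⅕*7*(-121) + 1014 = -7/5*(-121) + 1014 = 847/5 + 1014 = 5917/5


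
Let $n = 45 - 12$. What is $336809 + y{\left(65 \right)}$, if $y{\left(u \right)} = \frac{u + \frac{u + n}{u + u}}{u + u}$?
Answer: $\frac{1423020162}{4225} \approx 3.3681 \cdot 10^{5}$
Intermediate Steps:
$n = 33$
$y{\left(u \right)} = \frac{u + \frac{33 + u}{2 u}}{2 u}$ ($y{\left(u \right)} = \frac{u + \frac{u + 33}{u + u}}{u + u} = \frac{u + \frac{33 + u}{2 u}}{2 u}$)
$336809 + y{\left(65 \right)} = 336809 + \frac{33 + 65 + 2 \cdot 65^{2}}{4 \cdot 4225} = 336809 + \frac{1}{4} \cdot \frac{1}{4225} \left(33 + 65 + 2 \cdot 4225\right) = 336809 + \frac{1}{4} \cdot \frac{1}{4225} \left(33 + 65 + 8450\right) = 336809 + \frac{1}{4} \cdot \frac{1}{4225} \cdot 8548 = 336809 + \frac{2137}{4225} = \frac{1423020162}{4225}$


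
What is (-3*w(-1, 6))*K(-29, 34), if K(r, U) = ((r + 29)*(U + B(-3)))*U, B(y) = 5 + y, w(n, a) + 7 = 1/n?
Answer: 0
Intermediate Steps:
w(n, a) = -7 + 1/n
K(r, U) = U*(2 + U)*(29 + r) (K(r, U) = ((r + 29)*(U + (5 - 3)))*U = ((29 + r)*(U + 2))*U = ((29 + r)*(2 + U))*U = ((2 + U)*(29 + r))*U = U*(2 + U)*(29 + r))
(-3*w(-1, 6))*K(-29, 34) = (-3*(-7 + 1/(-1)))*(34*(58 + 2*(-29) + 29*34 + 34*(-29))) = (-3*(-7 - 1))*(34*(58 - 58 + 986 - 986)) = (-3*(-8))*(34*0) = 24*0 = 0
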